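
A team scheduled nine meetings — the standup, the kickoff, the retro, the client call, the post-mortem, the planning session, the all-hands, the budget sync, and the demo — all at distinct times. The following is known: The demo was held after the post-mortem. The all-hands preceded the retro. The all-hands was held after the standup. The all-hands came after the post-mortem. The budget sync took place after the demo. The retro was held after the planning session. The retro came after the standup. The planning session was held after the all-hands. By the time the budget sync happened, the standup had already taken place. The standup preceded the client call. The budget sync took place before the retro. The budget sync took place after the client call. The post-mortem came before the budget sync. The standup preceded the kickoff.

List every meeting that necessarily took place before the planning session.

Directly stated before the planning session: the all-hands.
The post-mortem reaches the planning session via the post-mortem → the all-hands → the planning session.
The standup reaches the planning session via the standup → the all-hands → the planning session.

the all-hands, the post-mortem, the standup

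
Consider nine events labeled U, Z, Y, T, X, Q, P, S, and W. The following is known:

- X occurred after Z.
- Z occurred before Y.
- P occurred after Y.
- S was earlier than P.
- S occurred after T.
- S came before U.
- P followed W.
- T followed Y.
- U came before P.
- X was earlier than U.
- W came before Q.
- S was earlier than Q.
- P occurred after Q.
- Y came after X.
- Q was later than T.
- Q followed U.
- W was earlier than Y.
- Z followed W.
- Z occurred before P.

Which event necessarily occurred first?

W

W has a chain of constraints placing it before every other event, so W must be first.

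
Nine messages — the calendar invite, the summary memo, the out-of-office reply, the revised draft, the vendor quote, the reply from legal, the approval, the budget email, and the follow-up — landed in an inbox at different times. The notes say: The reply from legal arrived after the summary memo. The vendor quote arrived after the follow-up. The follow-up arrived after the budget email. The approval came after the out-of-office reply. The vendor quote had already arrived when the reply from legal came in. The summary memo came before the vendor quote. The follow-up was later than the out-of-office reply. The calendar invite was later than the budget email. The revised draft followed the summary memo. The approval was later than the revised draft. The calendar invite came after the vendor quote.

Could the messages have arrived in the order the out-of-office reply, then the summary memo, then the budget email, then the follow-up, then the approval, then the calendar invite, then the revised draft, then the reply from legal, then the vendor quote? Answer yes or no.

no

The constraints require the vendor quote before the calendar invite, but in the proposed sequence the calendar invite appears ahead of the vendor quote. That one violation is enough.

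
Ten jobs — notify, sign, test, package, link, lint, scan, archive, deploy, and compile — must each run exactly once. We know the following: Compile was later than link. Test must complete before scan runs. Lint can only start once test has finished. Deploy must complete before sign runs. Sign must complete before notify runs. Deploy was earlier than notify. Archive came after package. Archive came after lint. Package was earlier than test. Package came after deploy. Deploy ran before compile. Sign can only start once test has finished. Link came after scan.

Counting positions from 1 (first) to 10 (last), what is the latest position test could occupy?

Test must come before archive, compile, link, lint, notify, scan, and sign — 7 stages forced after it.
Everything else can be placed before test in some valid order, so test can sit as late as position 10 − 7 = 3.

3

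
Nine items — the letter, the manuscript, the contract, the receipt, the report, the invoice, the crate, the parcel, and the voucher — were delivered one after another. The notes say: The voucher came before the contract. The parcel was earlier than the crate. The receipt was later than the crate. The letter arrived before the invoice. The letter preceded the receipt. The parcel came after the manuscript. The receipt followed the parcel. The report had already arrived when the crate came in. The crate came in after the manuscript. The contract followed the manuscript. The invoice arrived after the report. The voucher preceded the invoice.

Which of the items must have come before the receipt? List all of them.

Directly stated before the receipt: the crate, the letter, and the parcel.
The manuscript reaches the receipt via the manuscript → the crate → the receipt.
The report reaches the receipt via the report → the crate → the receipt.
No chain forces the invoice (or any of the others) ahead of the receipt.

the crate, the letter, the manuscript, the parcel, the report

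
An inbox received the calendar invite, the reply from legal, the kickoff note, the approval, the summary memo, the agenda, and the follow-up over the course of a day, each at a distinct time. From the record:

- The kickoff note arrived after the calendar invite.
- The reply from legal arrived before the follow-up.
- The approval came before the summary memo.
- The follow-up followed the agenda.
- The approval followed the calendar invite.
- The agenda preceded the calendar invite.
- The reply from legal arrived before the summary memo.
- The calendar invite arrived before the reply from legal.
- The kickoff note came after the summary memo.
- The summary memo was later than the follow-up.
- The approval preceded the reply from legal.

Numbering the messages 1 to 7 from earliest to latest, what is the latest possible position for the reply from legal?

The reply from legal must come before the follow-up, the kickoff note, and the summary memo — 3 messages forced after it.
Everything else can be placed before the reply from legal in some valid order, so the reply from legal can sit as late as position 7 − 3 = 4.

4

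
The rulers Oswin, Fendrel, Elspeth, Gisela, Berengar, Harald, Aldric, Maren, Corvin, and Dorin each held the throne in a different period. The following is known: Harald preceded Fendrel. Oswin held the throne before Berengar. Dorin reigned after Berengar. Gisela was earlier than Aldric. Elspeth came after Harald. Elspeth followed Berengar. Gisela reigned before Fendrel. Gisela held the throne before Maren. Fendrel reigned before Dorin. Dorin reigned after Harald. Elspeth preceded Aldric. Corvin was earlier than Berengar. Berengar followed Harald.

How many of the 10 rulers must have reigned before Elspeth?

4

Directly stated before Elspeth: Berengar and Harald.
Corvin reaches Elspeth via Corvin → Berengar → Elspeth.
Oswin reaches Elspeth via Oswin → Berengar → Elspeth.
That's Berengar, Corvin, Harald, and Oswin — 4 in all.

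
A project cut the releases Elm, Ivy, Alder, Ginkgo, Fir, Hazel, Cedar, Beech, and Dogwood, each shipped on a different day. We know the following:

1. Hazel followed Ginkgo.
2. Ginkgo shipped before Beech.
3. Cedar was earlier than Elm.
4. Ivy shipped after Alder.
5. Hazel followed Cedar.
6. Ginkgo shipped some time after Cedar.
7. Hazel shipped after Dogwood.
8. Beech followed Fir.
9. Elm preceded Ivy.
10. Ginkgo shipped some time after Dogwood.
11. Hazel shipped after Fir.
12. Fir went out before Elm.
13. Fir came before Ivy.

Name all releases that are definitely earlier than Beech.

Cedar, Dogwood, Fir, Ginkgo

Directly stated before Beech: Fir and Ginkgo.
Cedar reaches Beech via Cedar → Ginkgo → Beech.
Dogwood reaches Beech via Dogwood → Ginkgo → Beech.
No chain forces Alder (or any of the others) ahead of Beech.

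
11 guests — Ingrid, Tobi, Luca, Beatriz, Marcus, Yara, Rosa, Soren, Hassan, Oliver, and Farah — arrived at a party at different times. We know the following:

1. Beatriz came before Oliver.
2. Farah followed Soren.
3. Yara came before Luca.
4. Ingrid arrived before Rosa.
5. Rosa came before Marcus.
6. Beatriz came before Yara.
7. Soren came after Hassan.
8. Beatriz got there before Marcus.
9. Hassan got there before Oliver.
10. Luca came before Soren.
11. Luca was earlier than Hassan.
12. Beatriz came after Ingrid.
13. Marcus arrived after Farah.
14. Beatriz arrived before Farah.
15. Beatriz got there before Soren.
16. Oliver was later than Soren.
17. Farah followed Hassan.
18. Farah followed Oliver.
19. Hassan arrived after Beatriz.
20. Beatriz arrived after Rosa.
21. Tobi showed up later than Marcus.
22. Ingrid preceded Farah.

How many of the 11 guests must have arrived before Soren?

Directly stated before Soren: Beatriz, Hassan, and Luca.
Ingrid reaches Soren via Ingrid → Beatriz → Soren.
Rosa reaches Soren via Rosa → Beatriz → Soren.
Yara reaches Soren via Yara → Luca → Soren.
That's Beatriz, Hassan, Ingrid, Luca, Rosa, and Yara — 6 in all.

6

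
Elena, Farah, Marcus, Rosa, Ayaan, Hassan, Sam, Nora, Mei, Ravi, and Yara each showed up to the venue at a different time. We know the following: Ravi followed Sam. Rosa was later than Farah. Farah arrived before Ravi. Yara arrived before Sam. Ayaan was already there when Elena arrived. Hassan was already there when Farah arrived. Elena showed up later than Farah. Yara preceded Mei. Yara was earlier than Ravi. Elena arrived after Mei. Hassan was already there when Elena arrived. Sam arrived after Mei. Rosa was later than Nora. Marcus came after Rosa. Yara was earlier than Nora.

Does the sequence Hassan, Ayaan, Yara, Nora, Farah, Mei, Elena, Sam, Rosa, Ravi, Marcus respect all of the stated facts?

Check each stated constraint against the proposed order — e.g. Hassan is ahead of Elena; Yara is ahead of Ravi. Every pair is in the required order; nothing is violated.

yes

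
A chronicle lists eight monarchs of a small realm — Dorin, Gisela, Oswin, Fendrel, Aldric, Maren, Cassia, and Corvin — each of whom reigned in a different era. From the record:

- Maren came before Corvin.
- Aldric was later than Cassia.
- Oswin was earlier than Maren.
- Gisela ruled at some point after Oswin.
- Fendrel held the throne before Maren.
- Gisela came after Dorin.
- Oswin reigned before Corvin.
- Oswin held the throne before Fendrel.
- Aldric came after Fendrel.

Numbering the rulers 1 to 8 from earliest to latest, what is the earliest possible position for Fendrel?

Oswin must come before Fendrel — 1 forced predecessor.
Nothing else is forced ahead of Fendrel, so their earliest slot is position 1 + 1 = 2.

2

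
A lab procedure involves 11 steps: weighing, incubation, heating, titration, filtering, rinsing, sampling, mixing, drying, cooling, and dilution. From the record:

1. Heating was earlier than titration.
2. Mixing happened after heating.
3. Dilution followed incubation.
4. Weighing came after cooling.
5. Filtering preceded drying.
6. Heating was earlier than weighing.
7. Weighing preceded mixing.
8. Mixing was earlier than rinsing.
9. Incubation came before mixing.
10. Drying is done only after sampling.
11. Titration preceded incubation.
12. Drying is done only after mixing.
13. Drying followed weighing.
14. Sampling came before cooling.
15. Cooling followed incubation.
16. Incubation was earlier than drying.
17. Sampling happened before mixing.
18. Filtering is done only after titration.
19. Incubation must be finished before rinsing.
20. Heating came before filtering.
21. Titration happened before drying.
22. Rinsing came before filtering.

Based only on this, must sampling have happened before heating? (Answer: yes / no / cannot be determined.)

cannot be determined

No chain of stated constraints runs from sampling to heating, and none runs from heating to sampling either.
So the relative order of sampling and heating is not fixed by the given facts.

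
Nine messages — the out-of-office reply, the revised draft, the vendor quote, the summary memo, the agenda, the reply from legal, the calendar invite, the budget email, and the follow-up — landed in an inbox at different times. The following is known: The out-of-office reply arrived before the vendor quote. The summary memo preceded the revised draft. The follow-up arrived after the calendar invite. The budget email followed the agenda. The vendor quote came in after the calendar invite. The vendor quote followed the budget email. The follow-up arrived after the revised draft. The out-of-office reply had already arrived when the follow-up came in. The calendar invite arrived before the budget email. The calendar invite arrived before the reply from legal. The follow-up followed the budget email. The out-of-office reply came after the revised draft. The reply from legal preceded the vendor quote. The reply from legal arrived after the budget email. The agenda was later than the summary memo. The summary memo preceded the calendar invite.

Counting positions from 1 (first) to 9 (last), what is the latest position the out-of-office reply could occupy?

The out-of-office reply must come before the follow-up and the vendor quote — 2 messages forced after it.
Everything else can be placed before the out-of-office reply in some valid order, so the out-of-office reply can sit as late as position 9 − 2 = 7.

7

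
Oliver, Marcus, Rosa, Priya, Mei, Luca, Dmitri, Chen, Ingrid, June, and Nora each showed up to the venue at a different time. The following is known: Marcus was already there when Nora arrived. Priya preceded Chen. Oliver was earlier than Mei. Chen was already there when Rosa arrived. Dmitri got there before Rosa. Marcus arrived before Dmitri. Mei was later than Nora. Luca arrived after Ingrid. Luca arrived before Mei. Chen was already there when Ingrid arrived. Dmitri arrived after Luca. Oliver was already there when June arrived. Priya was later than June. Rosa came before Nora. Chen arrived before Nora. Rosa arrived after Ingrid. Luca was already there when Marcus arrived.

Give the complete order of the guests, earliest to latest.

Oliver, June, Priya, Chen, Ingrid, Luca, Marcus, Dmitri, Rosa, Nora, Mei

The constraints fix every adjacent pair, so only one ordering works:
Oliver → June → Priya → Chen → Ingrid → Luca → Marcus → Dmitri → Rosa → Nora → Mei.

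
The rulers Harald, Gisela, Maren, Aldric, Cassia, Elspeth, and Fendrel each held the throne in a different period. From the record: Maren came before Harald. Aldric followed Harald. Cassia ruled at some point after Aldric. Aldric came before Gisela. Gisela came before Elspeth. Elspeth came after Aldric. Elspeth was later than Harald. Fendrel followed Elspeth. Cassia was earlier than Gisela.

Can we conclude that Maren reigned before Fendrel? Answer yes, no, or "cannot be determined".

yes

Chain the constraints: Maren → Harald → Elspeth → Fendrel. Each link is directly stated, so Maren comes before Fendrel.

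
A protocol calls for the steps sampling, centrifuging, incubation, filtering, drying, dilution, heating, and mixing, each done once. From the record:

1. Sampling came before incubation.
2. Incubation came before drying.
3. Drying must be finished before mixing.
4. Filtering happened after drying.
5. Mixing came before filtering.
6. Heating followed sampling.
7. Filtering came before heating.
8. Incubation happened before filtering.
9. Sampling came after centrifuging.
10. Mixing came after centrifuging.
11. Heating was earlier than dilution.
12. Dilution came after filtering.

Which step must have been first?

Centrifuging has a chain of constraints placing it before every other step, so centrifuging must be first.

centrifuging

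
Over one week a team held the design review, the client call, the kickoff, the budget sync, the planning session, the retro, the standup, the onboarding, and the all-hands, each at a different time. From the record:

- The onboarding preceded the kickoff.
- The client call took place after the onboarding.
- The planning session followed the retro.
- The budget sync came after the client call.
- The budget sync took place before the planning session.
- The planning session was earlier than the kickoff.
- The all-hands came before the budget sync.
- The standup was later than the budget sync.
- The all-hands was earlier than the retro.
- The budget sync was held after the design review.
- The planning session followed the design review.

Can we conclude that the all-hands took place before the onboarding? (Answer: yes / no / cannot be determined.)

cannot be determined

No chain of stated constraints runs from the all-hands to the onboarding, and none runs from the onboarding to the all-hands either.
So the relative order of the all-hands and the onboarding is not fixed by the given facts.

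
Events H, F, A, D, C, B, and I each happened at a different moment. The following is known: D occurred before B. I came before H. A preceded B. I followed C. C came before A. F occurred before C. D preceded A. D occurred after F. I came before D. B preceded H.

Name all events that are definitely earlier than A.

Directly stated before A: C and D.
F reaches A via F → D → A.
I reaches A via I → D → A.
No chain forces H (or any of the others) ahead of A.

C, D, F, I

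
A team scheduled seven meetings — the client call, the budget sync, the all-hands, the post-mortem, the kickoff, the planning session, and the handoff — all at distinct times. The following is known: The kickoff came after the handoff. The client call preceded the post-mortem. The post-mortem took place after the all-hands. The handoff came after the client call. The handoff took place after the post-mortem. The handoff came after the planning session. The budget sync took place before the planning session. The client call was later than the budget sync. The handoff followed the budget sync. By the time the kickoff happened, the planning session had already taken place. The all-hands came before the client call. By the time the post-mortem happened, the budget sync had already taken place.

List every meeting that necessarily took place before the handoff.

the all-hands, the budget sync, the client call, the planning session, the post-mortem

Directly stated before the handoff: the budget sync, the client call, the planning session, and the post-mortem.
The all-hands reaches the handoff via the all-hands → the client call → the handoff.
No chain forces the kickoff ahead of the handoff.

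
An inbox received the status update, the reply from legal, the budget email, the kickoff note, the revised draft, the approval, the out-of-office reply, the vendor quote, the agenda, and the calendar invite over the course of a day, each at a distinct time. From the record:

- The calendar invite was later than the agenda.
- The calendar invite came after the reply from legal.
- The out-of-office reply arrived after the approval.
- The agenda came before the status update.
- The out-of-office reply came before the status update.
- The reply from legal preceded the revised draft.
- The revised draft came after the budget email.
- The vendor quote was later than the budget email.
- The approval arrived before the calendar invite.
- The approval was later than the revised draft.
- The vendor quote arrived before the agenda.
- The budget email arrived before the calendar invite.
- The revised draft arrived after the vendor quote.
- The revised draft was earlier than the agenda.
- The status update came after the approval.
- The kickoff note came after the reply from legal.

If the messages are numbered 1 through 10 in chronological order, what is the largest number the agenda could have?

8

The agenda must come before the calendar invite and the status update — 2 messages forced after it.
Everything else can be placed before the agenda in some valid order, so the agenda can sit as late as position 10 − 2 = 8.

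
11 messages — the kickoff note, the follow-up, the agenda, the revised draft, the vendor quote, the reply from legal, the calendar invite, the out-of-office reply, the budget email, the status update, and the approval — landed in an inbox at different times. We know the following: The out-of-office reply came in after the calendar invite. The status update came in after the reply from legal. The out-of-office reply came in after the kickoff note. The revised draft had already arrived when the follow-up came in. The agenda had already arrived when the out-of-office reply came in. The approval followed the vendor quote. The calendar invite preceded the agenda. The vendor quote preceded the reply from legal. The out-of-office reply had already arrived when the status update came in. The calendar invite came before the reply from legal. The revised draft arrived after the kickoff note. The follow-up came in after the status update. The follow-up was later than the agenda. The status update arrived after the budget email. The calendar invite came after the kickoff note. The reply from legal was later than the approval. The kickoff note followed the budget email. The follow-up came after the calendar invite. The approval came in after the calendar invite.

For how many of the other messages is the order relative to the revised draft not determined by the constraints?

7

Forced before the revised draft: the budget email and the kickoff note; forced after the revised draft: the follow-up.
That leaves the agenda, the approval, the calendar invite, the out-of-office reply, the reply from legal, the status update, and the vendor quote with no forced order relative to the revised draft — 7.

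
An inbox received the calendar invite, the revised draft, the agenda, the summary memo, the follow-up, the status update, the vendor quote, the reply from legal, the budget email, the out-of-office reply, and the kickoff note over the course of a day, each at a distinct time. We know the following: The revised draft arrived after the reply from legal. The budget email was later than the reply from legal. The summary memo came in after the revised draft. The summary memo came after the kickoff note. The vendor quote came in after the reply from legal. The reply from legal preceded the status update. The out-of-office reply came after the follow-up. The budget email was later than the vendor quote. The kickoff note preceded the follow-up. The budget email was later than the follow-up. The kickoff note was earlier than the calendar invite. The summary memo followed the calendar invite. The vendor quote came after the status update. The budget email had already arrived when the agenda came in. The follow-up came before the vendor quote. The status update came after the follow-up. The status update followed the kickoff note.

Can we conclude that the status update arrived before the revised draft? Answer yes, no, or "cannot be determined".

No chain of stated constraints runs from the status update to the revised draft, and none runs from the revised draft to the status update either.
So the relative order of the status update and the revised draft is not fixed by the given facts.

cannot be determined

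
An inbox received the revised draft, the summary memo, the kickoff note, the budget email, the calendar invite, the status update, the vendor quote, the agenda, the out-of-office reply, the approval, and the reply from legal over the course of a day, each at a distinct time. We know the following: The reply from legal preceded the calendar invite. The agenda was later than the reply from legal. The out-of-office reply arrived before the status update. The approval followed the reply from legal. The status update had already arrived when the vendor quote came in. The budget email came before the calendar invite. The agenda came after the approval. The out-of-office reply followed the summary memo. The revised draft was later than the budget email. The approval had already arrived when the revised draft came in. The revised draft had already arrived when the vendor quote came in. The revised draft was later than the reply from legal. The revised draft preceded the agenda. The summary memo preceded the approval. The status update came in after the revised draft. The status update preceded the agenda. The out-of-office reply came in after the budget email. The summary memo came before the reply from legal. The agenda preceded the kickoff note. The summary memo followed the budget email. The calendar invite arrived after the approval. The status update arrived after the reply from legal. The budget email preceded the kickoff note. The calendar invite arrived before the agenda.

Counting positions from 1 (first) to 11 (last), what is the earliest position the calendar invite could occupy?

The approval, the budget email, the reply from legal, and the summary memo must all come before the calendar invite — 4 forced predecessors.
Nothing else is forced ahead of the calendar invite, so its earliest slot is position 4 + 1 = 5.

5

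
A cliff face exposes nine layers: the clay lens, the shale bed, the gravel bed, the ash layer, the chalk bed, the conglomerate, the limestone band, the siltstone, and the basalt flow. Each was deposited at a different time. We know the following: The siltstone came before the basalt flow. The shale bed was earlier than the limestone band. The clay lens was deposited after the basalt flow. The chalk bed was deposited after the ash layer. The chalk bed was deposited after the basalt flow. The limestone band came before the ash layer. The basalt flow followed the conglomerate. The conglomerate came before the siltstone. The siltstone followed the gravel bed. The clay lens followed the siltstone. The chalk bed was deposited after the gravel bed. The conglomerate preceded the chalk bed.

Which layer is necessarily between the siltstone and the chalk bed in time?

the basalt flow

Tracing the constraints gives the siltstone → the basalt flow → the chalk bed, so the basalt flow sits after the siltstone and before the chalk bed.
No other layer is forced both after the siltstone and before the chalk bed.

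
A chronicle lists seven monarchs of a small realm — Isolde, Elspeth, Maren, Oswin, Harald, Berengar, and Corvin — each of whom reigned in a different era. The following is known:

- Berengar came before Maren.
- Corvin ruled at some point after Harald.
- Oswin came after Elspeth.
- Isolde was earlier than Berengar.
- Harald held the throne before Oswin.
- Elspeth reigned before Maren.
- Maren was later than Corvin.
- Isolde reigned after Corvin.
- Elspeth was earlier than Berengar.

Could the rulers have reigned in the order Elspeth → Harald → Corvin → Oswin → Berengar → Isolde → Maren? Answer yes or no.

The constraints require Isolde before Berengar, but in the proposed sequence Berengar appears ahead of Isolde. That one violation is enough.

no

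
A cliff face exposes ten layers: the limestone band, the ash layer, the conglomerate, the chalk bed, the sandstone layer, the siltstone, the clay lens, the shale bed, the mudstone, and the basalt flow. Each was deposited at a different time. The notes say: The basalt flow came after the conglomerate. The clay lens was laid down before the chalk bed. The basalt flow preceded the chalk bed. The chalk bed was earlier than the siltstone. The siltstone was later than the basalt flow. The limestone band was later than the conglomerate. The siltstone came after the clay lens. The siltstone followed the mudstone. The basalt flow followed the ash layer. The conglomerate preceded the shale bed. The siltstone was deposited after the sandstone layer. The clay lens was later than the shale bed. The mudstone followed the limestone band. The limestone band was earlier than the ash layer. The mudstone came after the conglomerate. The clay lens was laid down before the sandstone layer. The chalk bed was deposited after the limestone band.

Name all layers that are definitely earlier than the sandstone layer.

the clay lens, the conglomerate, the shale bed

Directly stated before the sandstone layer: the clay lens.
The conglomerate reaches the sandstone layer via the conglomerate → the shale bed → the clay lens → the sandstone layer.
The shale bed reaches the sandstone layer via the shale bed → the clay lens → the sandstone layer.
No chain forces the ash layer (or any of the others) ahead of the sandstone layer.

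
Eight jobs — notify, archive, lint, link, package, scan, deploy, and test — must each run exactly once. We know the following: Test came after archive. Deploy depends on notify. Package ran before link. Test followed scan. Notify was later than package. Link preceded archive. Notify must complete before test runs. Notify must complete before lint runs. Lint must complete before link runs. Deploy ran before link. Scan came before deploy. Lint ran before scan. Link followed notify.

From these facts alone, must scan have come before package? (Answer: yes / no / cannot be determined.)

no

Tracing the constraints gives package → notify → lint → scan, so package must come before scan.
That means scan cannot be before package.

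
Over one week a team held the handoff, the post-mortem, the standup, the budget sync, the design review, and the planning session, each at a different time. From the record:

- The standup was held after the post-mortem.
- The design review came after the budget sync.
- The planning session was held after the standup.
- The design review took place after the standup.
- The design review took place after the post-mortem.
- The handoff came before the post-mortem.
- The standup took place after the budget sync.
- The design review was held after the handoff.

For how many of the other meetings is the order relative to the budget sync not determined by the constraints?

2

Forced after the budget sync: the design review, the planning session, and the standup.
That leaves the handoff and the post-mortem with no forced order relative to the budget sync — 2.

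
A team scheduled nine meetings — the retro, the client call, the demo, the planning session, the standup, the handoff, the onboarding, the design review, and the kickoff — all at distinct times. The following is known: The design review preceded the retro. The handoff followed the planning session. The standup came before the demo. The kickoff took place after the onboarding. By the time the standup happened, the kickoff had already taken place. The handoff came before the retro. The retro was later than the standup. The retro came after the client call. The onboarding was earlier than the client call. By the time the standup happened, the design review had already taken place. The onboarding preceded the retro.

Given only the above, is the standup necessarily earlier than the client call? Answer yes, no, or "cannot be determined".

cannot be determined

No chain of stated constraints runs from the standup to the client call, and none runs from the client call to the standup either.
So the relative order of the standup and the client call is not fixed by the given facts.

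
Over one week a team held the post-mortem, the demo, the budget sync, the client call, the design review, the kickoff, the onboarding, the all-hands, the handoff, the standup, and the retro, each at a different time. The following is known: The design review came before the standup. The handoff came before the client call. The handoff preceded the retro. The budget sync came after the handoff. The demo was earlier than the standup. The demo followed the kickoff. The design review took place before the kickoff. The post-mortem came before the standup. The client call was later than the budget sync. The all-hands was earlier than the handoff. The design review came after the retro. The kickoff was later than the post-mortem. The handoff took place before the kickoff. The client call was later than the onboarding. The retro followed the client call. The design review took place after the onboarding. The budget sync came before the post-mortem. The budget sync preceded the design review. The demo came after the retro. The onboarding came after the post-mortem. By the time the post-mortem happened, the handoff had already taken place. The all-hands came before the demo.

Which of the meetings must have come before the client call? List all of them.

the all-hands, the budget sync, the handoff, the onboarding, the post-mortem

Directly stated before the client call: the budget sync, the handoff, and the onboarding.
The all-hands reaches the client call via the all-hands → the handoff → the client call.
The post-mortem reaches the client call via the post-mortem → the onboarding → the client call.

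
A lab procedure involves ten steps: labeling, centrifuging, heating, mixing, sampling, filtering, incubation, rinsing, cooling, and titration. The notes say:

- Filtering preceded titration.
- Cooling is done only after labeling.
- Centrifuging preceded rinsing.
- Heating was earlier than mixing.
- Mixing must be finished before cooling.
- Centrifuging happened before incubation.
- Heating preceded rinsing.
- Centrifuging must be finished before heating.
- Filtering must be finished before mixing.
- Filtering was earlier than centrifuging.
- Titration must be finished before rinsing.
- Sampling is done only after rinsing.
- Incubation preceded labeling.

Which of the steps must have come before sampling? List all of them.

Directly stated before sampling: rinsing.
Centrifuging reaches sampling via centrifuging → rinsing → sampling.
Filtering reaches sampling via filtering → centrifuging → rinsing → sampling.
Heating reaches sampling via heating → rinsing → sampling.
Likewise titration reaches sampling by chaining the stated constraints.

centrifuging, filtering, heating, rinsing, titration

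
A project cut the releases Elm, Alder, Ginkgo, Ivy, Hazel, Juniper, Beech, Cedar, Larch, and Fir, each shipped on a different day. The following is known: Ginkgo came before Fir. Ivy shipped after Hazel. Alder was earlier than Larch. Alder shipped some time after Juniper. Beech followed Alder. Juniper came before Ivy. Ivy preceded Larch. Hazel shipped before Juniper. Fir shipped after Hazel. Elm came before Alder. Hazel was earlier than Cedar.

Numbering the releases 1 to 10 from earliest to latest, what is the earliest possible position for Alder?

4

Elm, Hazel, and Juniper must all come before Alder — 3 forced predecessors.
Nothing else is forced ahead of Alder, so its earliest slot is position 3 + 1 = 4.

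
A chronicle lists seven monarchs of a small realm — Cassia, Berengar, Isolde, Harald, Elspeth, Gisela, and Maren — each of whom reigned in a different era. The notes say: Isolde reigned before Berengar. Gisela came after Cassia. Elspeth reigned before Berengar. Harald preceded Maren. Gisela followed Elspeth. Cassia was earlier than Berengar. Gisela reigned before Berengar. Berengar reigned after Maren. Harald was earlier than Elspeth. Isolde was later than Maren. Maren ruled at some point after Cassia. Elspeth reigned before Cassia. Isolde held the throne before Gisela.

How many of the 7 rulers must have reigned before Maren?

Directly stated before Maren: Cassia and Harald.
Elspeth reaches Maren via Elspeth → Cassia → Maren.
No chain forces Berengar (or any of the others) ahead of Maren.
That's Cassia, Elspeth, and Harald — 3 in all.

3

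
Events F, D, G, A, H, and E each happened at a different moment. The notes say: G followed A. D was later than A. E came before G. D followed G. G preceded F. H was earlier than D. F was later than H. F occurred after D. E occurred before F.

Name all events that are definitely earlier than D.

Directly stated before D: A, G, and H.
E reaches D via E → G → D.

A, E, G, H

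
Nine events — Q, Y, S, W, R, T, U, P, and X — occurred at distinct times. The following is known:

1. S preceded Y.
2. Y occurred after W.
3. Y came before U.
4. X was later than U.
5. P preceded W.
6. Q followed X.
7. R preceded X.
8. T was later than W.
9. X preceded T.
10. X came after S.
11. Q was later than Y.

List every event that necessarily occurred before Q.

P, R, S, U, W, X, Y

Directly stated before Q: X and Y.
P reaches Q via P → W → Y → Q.
R reaches Q via R → X → Q.
S reaches Q via S → Y → Q.
Likewise U and W each reach Q by chaining the stated constraints.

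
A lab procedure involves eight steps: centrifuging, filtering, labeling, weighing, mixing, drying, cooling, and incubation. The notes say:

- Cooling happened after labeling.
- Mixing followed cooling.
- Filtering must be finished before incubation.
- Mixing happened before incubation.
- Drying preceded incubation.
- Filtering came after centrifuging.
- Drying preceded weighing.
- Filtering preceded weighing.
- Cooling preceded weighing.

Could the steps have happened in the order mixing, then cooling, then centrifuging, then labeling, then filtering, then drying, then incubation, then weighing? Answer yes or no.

no

The constraints require cooling before mixing, but in the proposed sequence mixing appears ahead of cooling. That one violation is enough.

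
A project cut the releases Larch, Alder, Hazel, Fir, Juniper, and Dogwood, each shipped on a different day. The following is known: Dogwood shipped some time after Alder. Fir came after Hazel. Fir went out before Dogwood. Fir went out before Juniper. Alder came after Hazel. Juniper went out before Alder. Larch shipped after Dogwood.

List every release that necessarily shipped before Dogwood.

Directly stated before Dogwood: Alder and Fir.
Hazel reaches Dogwood via Hazel → Fir → Dogwood.
Juniper reaches Dogwood via Juniper → Alder → Dogwood.
No chain forces Larch ahead of Dogwood.

Alder, Fir, Hazel, Juniper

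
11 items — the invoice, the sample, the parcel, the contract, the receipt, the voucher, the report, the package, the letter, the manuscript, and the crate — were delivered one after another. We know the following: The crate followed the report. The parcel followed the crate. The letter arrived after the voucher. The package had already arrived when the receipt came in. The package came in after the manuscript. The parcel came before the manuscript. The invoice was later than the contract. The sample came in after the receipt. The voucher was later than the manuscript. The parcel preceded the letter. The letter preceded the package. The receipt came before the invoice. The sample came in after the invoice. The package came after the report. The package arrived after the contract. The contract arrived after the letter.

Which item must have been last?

the sample

Every other item has a chain of constraints placing it before the sample, so the sample is last.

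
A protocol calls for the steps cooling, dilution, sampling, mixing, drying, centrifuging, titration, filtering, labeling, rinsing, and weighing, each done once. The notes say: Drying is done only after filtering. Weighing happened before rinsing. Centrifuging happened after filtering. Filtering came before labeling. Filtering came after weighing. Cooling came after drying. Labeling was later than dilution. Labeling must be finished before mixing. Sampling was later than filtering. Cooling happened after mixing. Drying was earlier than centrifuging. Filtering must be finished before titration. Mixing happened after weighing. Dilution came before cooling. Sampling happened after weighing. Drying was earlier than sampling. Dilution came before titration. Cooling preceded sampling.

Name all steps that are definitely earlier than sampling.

cooling, dilution, drying, filtering, labeling, mixing, weighing

Directly stated before sampling: cooling, drying, filtering, and weighing.
Dilution reaches sampling via dilution → cooling → sampling.
Labeling reaches sampling via labeling → mixing → cooling → sampling.
Mixing reaches sampling via mixing → cooling → sampling.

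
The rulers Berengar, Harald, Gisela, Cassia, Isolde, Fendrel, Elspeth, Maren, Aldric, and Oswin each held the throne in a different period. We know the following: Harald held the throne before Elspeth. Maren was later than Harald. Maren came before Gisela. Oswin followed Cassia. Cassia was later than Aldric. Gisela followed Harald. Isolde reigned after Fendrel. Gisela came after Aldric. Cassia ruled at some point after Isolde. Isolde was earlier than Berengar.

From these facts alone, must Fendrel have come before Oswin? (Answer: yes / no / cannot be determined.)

Chain the constraints: Fendrel → Isolde → Cassia → Oswin. Each link is directly stated, so Fendrel comes before Oswin.

yes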